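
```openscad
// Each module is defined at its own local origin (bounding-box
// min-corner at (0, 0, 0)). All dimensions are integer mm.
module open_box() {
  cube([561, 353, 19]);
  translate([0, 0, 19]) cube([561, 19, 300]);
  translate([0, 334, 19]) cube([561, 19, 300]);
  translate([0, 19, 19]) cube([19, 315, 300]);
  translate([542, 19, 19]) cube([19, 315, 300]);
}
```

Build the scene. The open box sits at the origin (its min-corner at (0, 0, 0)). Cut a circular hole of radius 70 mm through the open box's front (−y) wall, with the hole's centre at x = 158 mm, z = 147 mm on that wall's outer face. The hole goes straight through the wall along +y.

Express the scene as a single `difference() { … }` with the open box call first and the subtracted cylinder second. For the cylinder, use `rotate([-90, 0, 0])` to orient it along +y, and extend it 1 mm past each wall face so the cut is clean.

difference() {
  open_box();
  translate([158, -1, 147]) rotate([-90, 0, 0]) cylinder(h = 21, r = 70);
}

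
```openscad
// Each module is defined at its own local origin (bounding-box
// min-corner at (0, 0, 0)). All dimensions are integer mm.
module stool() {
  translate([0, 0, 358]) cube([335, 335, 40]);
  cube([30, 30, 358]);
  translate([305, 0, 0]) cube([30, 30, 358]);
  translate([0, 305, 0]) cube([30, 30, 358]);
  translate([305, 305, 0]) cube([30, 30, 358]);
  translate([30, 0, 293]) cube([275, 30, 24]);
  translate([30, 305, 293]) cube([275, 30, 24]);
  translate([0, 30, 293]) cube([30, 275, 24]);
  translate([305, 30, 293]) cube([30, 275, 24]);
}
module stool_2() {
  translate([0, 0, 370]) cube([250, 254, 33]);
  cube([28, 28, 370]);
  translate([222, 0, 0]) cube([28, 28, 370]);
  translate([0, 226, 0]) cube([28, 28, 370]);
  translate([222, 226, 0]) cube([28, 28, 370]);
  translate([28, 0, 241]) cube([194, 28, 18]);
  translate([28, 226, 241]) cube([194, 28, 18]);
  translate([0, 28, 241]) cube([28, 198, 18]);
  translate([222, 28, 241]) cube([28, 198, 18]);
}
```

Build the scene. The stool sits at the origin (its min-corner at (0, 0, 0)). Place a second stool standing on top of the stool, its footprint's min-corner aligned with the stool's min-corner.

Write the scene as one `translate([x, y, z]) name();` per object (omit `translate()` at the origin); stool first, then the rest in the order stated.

stool();
translate([0, 0, 398]) stool_2();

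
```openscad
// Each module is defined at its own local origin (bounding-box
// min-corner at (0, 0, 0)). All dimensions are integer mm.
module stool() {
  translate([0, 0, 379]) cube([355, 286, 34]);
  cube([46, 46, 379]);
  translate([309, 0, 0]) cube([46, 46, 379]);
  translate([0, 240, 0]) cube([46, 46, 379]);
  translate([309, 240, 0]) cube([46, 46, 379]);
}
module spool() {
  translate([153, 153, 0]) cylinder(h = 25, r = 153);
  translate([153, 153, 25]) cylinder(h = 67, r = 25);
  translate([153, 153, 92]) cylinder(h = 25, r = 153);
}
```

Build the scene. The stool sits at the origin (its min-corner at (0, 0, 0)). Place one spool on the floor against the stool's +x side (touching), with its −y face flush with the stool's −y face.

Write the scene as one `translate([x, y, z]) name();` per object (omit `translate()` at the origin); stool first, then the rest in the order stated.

stool();
translate([355, 0, 0]) spool();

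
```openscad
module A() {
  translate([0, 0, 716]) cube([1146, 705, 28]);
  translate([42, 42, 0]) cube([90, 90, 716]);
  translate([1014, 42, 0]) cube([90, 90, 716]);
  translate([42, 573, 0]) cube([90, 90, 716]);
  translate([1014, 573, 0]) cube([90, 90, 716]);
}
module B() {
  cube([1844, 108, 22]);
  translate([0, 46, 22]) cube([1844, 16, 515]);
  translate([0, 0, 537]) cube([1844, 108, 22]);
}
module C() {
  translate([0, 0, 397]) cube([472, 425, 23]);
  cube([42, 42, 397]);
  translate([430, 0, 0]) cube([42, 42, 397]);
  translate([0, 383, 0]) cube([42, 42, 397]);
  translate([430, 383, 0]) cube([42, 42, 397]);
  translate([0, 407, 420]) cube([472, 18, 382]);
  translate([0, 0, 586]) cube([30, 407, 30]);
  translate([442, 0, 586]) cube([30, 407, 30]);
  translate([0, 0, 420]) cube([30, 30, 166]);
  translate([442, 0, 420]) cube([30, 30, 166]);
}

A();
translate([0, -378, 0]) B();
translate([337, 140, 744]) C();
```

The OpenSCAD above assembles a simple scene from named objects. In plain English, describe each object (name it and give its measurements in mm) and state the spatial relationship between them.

A is a table with a 1146×705 mm rectangular top, 28 mm thick, top surface at z = 744 mm, supported by four 90×90 mm square legs, each inset 42 mm from the nearest pair of top edges, running from the floor.

B is an I-beam lying along x, 1844 mm long. Overall section height 559 mm. Two flanges 108 mm wide (y) and 22 mm thick, one on the floor and one at the top; a web 16 mm thick runs between them, centred on the flange width.

C is a chair: 472×425 mm seat, 23 mm thick, top at z = 420 mm, on four 42 mm square corner legs flush with the seat edges. A 18 mm thick backrest slab spans the full seat width, extending 382 mm above the seat top, its back face flush with the seat's +y edge. Two armrests of 30×30 mm section run along each side from the seat's front edge to the front of the backrest, top faces 196 mm above the seat top and outer faces flush with the seat's x-edges; a 30×30 mm post under the front of each armrest stands on the seat at the front corner.

The I-beam is on the floor beside the table on its −y side. The chair is on top of the table, centred.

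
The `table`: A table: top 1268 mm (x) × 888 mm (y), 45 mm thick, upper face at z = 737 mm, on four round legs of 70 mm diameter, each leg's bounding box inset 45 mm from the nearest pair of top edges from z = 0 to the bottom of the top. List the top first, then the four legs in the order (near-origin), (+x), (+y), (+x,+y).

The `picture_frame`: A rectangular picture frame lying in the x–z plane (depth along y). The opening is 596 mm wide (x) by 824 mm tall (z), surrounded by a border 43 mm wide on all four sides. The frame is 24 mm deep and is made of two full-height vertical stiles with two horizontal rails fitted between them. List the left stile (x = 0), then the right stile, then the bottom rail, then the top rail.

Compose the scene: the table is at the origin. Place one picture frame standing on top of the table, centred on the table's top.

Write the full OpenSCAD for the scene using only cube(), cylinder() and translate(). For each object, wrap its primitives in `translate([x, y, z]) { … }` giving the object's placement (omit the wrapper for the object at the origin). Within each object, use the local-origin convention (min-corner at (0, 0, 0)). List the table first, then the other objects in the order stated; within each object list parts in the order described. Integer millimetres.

translate([0, 0, 692]) cube([1268, 888, 45]);
translate([80, 80, 0]) cylinder(h = 692, r = 35);
translate([1188, 80, 0]) cylinder(h = 692, r = 35);
translate([80, 808, 0]) cylinder(h = 692, r = 35);
translate([1188, 808, 0]) cylinder(h = 692, r = 35);
translate([293, 432, 737]) {
  cube([43, 24, 910]);
  translate([639, 0, 0]) cube([43, 24, 910]);
  translate([43, 0, 0]) cube([596, 24, 43]);
  translate([43, 0, 867]) cube([596, 24, 43]);
}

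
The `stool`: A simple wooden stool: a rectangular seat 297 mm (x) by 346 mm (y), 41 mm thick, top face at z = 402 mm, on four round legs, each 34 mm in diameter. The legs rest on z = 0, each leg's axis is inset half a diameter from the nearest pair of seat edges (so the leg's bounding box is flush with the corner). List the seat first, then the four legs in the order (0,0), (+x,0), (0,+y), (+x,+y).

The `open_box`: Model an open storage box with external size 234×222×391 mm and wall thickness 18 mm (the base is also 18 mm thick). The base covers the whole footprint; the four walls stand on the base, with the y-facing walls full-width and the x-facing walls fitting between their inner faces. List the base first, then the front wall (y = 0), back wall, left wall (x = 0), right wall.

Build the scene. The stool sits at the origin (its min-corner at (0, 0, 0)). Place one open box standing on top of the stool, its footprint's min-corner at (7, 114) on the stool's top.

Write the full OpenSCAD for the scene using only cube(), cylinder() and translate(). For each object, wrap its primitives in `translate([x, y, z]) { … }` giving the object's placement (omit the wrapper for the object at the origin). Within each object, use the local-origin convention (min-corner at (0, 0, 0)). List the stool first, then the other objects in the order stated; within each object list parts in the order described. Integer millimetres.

translate([0, 0, 361]) cube([297, 346, 41]);
translate([17, 17, 0]) cylinder(h = 361, r = 17);
translate([280, 17, 0]) cylinder(h = 361, r = 17);
translate([17, 329, 0]) cylinder(h = 361, r = 17);
translate([280, 329, 0]) cylinder(h = 361, r = 17);
translate([7, 114, 402]) {
  cube([234, 222, 18]);
  translate([0, 0, 18]) cube([234, 18, 373]);
  translate([0, 204, 18]) cube([234, 18, 373]);
  translate([0, 18, 18]) cube([18, 186, 373]);
  translate([216, 18, 18]) cube([18, 186, 373]);
}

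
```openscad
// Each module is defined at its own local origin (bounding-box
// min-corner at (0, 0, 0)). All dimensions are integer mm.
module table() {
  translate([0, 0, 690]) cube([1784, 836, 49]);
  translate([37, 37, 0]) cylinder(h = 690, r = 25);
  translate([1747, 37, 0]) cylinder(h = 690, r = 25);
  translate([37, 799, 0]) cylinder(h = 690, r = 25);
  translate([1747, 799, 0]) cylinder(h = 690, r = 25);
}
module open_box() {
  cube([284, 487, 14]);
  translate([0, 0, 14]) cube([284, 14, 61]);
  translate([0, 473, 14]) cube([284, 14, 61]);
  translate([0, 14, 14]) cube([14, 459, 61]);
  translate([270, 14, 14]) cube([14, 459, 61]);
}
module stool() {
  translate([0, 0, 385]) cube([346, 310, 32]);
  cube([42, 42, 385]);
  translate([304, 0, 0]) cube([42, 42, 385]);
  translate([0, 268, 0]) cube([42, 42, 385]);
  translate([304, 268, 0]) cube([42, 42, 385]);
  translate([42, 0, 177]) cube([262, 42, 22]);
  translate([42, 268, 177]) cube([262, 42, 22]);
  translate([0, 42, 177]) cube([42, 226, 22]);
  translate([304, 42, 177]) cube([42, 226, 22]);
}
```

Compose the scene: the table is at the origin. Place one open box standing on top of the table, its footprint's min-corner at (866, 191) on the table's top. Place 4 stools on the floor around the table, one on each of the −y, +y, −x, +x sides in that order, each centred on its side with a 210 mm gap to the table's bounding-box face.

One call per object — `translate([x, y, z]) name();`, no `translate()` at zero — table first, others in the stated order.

table();
translate([866, 191, 739]) open_box();
translate([719, -520, 0]) stool();
translate([719, 1046, 0]) stool();
translate([-556, 263, 0]) stool();
translate([1994, 263, 0]) stool();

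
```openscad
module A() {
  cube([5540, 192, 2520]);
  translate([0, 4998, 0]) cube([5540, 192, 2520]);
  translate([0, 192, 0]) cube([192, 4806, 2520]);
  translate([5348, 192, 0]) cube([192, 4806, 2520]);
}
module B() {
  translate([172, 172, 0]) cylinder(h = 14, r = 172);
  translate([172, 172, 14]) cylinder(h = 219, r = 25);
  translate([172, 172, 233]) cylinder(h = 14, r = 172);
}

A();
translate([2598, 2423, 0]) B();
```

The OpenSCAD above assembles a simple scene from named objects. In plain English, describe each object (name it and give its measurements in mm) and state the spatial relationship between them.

A is a box-shaped house frame (walls only): outside footprint 5540×5190 mm, wall height 2520 mm, wall thickness 192 mm. The two y-facing walls run the full x-width; the two x-facing walls fit between the inner faces of the y-facing walls.

B is a spool: two coaxial disc flanges of radius 172 mm and thickness 14 mm, joined by a core cylinder of radius 25 mm and height 219 mm. The lower flange rests on z = 0 and the three cylinders share a vertical axis.

The spool sits inside the house frame, centred.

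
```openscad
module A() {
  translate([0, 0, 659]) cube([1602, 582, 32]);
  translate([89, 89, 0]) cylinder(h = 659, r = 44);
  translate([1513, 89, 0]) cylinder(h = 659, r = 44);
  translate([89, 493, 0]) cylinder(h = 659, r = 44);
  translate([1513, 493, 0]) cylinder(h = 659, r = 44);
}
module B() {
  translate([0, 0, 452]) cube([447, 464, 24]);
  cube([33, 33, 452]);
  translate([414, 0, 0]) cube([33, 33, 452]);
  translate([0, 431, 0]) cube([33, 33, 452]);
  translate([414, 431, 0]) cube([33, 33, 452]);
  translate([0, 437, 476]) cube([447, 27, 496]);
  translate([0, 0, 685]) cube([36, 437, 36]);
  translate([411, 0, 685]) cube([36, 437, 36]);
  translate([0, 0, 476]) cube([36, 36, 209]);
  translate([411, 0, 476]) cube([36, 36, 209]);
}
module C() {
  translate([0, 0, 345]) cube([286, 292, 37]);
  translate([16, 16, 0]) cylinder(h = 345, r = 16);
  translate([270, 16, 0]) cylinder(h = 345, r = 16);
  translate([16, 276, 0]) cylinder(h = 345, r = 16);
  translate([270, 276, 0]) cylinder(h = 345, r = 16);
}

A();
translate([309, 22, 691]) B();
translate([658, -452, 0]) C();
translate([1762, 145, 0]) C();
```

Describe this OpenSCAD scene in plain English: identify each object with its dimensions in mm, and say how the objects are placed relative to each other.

A is a table: top 1602 mm (x) × 582 mm (y), 32 mm thick, upper face at z = 691 mm, on four round legs of 88 mm diameter, each leg's bounding box inset 45 mm from the nearest pair of top edges, running from z = 0 to the bottom of the top.

B is a chair: 447×464 mm seat, 24 mm thick, top at z = 476 mm, on four 33 mm square corner legs flush with the seat edges. A 27 mm thick backrest slab spans the full seat width, extending 496 mm above the seat top, its back face flush with the seat's +y edge. Two armrests of 36×36 mm section run along each side from the seat's front edge to the front of the backrest, top faces 245 mm above the seat top and outer faces flush with the seat's x-edges; a 36×36 mm post under the front of each armrest stands on the seat at the front corner.

C is a four-legged stool. The seat is a 286×292×37 mm slab whose top surface is at z = 382 mm; four round legs, each 32 mm in diameter, run from the floor (z = 0) to the underside of the seat, each leg's axis is inset half a diameter from the nearest pair of seat edges (so the leg's bounding box is flush with the corner).

The chair is on top of the table. Two stools sit around the table at the −y, +x sides.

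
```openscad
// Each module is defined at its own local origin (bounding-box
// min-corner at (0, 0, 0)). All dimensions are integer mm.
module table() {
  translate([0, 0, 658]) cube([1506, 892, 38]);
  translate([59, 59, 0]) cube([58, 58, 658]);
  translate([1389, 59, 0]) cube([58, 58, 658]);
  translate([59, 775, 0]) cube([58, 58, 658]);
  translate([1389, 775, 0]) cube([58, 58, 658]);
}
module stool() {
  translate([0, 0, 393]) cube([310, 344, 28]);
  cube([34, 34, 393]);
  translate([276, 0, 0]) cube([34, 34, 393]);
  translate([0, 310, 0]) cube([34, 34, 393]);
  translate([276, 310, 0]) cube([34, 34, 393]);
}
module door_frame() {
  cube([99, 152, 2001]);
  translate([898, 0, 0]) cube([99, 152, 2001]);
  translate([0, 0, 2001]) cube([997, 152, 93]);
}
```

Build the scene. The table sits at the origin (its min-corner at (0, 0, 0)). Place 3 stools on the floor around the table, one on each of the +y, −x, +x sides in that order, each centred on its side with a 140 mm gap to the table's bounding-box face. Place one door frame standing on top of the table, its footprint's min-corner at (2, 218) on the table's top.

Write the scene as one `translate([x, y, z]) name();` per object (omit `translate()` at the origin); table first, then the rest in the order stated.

table();
translate([598, 1032, 0]) stool();
translate([-450, 274, 0]) stool();
translate([1646, 274, 0]) stool();
translate([2, 218, 696]) door_frame();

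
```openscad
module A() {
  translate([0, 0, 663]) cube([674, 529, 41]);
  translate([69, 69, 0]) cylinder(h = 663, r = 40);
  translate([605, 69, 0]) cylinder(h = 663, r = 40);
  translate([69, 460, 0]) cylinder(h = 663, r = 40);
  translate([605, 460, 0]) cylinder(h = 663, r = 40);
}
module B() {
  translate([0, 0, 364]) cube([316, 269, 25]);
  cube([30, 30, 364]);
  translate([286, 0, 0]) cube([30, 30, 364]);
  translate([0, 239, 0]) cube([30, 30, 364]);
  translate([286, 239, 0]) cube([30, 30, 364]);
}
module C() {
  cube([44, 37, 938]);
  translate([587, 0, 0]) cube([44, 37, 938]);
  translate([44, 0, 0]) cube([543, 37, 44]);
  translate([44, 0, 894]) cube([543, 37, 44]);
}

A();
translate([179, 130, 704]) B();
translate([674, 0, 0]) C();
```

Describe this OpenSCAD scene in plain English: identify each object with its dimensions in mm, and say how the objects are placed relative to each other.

A is a table with a 674×529 mm rectangular top, 41 mm thick, top surface at z = 704 mm, supported by four round legs of 80 mm diameter, each leg's bounding box inset 29 mm from the nearest pair of top edges, running from the floor.

B is a four-legged stool. The seat is 316×269 mm, 25 mm thick, top at z = 389 mm. It stands on four square legs, each 30×30 mm in cross-section, from z = 0 to the seat underside, each flush with a corner of the seat.

C is a picture frame with a 543×850 mm rectangular opening (x by z) and a uniform 44 mm border on every side. Frame depth is 37 mm along y. It is built from two vertical stiles running the full outside height and two horizontal rails spanning the gap between the stiles.

The stool is on top of the table, centred. The picture frame is against the table's +x side, with their −y faces flush.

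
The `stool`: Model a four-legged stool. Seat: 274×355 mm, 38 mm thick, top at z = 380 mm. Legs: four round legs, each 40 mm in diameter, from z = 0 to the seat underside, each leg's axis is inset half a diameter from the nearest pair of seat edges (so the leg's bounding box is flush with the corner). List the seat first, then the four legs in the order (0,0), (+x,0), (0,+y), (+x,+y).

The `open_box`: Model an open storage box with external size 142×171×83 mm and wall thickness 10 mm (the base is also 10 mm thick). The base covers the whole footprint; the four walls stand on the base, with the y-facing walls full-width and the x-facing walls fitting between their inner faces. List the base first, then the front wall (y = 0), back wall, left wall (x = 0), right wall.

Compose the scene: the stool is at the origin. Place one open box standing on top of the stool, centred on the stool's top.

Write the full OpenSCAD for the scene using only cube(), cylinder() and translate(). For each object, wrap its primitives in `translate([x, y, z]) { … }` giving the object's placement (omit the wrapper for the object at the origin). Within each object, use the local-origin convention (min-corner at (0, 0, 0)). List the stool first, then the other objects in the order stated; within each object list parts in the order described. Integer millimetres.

translate([0, 0, 342]) cube([274, 355, 38]);
translate([20, 20, 0]) cylinder(h = 342, r = 20);
translate([254, 20, 0]) cylinder(h = 342, r = 20);
translate([20, 335, 0]) cylinder(h = 342, r = 20);
translate([254, 335, 0]) cylinder(h = 342, r = 20);
translate([66, 92, 380]) {
  cube([142, 171, 10]);
  translate([0, 0, 10]) cube([142, 10, 73]);
  translate([0, 161, 10]) cube([142, 10, 73]);
  translate([0, 10, 10]) cube([10, 151, 73]);
  translate([132, 10, 10]) cube([10, 151, 73]);
}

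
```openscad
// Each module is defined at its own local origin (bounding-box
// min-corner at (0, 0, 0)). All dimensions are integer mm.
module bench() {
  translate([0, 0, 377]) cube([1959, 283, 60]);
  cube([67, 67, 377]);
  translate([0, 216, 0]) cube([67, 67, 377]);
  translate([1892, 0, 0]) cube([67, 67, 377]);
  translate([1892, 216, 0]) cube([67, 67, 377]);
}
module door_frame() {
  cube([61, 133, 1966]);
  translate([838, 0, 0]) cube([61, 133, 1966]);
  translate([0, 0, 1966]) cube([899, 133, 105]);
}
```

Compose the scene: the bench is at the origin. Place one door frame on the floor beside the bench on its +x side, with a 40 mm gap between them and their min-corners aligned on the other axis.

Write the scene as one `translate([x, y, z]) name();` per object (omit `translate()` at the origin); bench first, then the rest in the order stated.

bench();
translate([1999, 0, 0]) door_frame();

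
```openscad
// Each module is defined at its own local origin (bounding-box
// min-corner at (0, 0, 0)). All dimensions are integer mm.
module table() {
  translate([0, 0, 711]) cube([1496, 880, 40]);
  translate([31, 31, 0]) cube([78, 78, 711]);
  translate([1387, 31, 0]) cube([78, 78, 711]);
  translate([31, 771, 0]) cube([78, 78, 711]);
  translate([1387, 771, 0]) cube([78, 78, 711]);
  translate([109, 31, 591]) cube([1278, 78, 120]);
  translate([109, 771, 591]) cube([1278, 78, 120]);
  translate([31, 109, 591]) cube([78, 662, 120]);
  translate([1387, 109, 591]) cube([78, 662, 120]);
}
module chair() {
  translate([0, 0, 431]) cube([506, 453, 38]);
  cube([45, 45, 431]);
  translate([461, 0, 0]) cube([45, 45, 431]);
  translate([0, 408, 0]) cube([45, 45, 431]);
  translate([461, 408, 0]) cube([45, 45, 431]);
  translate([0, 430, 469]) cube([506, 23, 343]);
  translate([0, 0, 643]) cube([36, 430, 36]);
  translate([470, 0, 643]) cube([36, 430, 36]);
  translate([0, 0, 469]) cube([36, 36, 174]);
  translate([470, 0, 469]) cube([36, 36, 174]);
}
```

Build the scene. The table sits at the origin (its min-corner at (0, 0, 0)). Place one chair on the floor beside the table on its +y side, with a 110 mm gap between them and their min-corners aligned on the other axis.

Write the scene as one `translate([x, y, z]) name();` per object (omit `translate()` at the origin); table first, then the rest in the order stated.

table();
translate([0, 990, 0]) chair();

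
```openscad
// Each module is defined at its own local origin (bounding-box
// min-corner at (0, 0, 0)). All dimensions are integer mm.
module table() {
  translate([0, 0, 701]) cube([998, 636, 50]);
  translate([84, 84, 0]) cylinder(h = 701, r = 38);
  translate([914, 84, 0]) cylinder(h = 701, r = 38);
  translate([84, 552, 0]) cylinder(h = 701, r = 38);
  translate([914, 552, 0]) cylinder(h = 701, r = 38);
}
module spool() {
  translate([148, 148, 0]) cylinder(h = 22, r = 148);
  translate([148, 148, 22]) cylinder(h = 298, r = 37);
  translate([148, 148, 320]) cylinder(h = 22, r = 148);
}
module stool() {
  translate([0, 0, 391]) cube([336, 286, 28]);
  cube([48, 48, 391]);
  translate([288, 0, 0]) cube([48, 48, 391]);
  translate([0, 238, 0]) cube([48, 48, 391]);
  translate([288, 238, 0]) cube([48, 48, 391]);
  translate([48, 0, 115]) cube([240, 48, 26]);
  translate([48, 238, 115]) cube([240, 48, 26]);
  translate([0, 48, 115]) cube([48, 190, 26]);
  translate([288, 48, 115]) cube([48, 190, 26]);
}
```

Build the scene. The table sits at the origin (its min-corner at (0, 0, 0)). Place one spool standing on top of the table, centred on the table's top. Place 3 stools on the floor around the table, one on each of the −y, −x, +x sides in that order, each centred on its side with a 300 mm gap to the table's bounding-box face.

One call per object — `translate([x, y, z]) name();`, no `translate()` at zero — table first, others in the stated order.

table();
translate([351, 170, 751]) spool();
translate([331, -586, 0]) stool();
translate([-636, 175, 0]) stool();
translate([1298, 175, 0]) stool();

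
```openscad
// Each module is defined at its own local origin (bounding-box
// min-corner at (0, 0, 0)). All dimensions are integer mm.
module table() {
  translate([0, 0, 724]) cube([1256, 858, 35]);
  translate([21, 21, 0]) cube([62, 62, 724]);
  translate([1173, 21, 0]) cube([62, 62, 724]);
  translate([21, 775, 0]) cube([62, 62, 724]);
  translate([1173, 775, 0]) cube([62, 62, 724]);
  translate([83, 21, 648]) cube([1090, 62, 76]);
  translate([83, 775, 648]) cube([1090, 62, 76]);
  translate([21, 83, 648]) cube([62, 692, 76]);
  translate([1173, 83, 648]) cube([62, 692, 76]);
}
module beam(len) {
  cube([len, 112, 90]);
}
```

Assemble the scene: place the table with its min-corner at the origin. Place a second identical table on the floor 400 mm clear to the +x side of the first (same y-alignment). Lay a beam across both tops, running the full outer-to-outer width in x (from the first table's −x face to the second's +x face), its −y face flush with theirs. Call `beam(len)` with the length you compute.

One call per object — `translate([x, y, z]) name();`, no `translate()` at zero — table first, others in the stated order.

table();
translate([1656, 0, 0]) table();
translate([0, 0, 759]) beam(2912);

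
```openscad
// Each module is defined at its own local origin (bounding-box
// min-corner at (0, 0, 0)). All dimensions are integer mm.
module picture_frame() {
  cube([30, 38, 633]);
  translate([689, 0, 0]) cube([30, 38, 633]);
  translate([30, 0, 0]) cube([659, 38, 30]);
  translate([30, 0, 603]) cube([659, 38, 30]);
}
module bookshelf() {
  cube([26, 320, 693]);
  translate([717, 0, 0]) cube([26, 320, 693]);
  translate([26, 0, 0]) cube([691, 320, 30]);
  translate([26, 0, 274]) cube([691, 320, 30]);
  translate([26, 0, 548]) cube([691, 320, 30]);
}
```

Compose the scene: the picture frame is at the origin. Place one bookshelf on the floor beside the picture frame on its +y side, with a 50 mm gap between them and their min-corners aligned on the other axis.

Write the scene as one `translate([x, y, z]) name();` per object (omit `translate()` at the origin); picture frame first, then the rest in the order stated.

picture_frame();
translate([0, 88, 0]) bookshelf();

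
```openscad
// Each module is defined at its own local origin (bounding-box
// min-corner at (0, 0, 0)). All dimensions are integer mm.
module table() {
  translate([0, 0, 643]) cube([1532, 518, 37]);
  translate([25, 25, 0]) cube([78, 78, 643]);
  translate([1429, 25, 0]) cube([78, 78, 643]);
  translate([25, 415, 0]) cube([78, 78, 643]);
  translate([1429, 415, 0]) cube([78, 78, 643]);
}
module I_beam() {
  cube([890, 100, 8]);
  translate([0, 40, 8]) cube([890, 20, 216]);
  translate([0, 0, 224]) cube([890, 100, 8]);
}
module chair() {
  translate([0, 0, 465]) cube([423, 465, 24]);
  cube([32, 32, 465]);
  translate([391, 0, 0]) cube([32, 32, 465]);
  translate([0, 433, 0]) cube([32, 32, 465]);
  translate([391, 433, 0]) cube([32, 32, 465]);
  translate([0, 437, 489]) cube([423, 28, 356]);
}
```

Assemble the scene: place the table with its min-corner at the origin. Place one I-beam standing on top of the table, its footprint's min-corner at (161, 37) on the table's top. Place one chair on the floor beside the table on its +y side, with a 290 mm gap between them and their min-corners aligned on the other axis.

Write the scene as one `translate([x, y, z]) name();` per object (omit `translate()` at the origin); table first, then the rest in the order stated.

table();
translate([161, 37, 680]) I_beam();
translate([0, 808, 0]) chair();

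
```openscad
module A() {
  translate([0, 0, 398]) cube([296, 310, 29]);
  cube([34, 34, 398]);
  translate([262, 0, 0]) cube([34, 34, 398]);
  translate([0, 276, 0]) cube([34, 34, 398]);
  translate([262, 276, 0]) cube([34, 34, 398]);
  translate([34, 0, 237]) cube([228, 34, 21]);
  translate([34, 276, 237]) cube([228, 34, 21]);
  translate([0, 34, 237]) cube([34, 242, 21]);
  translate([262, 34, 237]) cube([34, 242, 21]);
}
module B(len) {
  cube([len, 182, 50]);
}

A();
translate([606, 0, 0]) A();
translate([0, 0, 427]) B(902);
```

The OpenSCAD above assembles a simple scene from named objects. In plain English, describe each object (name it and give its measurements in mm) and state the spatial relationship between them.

A is a four-legged stool. The seat is 296×310 mm, 29 mm thick, top at z = 427 mm. It stands on four square legs, each 34×34 mm in cross-section, from z = 0 to the seat underside, each flush with a corner of the seat. Four stretchers, 34 mm wide and 21 mm tall, connect adjacent legs with their undersides at z = 237 mm, each running between the inner faces of the legs it joins and aligned with the legs' outer faces on the other axis.

B is a rectangular beam 902 mm long (x), 182 mm deep (y), 50 mm thick (z).

The beam spans the tops of two stools placed 310 mm apart, resting at z = 427 mm.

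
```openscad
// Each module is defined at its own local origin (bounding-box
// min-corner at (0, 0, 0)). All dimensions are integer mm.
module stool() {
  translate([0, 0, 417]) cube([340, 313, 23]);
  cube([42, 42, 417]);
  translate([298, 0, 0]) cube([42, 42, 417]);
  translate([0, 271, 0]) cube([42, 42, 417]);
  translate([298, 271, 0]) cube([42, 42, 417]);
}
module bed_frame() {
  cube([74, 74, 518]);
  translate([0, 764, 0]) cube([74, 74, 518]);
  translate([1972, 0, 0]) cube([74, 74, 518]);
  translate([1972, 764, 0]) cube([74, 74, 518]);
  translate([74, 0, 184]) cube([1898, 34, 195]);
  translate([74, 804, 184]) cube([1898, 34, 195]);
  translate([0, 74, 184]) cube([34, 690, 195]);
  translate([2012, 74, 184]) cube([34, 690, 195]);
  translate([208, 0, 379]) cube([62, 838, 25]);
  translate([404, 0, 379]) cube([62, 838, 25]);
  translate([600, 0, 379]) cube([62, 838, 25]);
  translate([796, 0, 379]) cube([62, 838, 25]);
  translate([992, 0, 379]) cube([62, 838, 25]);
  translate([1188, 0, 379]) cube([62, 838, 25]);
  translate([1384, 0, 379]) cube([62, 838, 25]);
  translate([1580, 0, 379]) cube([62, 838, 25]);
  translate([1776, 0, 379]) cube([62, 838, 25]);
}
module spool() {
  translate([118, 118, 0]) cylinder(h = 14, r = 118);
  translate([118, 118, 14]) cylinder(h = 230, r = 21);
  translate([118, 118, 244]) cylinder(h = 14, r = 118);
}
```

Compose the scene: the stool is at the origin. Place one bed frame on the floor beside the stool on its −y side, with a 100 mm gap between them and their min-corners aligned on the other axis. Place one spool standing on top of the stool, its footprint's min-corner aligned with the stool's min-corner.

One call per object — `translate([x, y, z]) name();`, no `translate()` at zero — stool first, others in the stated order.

stool();
translate([0, -938, 0]) bed_frame();
translate([0, 0, 440]) spool();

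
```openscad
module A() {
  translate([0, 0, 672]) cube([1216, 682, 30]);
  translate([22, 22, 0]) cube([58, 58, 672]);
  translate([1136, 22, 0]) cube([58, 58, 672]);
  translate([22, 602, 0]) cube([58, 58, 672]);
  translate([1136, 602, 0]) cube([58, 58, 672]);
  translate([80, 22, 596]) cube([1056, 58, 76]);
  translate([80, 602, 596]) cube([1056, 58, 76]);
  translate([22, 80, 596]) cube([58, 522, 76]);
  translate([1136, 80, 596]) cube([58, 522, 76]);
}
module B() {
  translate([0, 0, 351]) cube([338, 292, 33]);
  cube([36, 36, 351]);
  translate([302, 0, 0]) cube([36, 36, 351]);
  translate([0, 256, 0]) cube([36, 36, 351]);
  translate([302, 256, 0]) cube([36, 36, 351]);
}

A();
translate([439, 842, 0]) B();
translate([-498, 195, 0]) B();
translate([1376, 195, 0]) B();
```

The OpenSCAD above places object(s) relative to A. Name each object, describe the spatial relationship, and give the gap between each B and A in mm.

Each stool's nearest face is 160 mm from the table's bounding box.

A is a table. B is a stool. Three stools sit around the table at the +y, −x, +x sides. The gap between each stool and the table is 160 mm.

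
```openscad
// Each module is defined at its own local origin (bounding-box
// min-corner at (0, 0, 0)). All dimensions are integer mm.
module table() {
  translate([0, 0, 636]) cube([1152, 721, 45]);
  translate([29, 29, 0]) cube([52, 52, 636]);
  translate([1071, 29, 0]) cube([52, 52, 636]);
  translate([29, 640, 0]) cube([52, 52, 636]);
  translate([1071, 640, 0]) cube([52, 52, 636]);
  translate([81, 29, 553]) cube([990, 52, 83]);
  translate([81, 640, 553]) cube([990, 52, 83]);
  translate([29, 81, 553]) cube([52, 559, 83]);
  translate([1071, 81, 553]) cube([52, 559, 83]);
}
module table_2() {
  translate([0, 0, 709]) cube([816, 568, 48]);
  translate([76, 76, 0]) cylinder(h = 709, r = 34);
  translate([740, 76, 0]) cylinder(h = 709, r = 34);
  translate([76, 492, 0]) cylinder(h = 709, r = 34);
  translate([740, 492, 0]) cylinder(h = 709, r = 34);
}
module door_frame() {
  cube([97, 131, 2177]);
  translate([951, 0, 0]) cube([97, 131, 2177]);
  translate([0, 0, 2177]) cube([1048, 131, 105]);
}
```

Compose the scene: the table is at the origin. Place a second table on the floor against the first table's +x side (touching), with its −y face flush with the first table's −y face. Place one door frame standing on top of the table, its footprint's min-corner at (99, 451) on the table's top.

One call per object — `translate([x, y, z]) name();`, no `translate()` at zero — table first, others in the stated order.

table();
translate([1152, 0, 0]) table_2();
translate([99, 451, 681]) door_frame();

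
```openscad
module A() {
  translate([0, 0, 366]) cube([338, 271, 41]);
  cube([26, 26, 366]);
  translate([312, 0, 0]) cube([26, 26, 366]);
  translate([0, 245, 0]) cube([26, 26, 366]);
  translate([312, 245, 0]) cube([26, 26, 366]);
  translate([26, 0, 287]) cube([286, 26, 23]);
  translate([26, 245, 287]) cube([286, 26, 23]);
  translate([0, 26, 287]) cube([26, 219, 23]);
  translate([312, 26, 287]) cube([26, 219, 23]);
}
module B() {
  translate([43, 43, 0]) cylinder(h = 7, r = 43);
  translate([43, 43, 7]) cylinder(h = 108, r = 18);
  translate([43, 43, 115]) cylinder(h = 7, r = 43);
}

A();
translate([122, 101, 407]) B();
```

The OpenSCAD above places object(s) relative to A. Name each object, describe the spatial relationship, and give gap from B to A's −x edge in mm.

The spool's min-x is at 122; the stool's min-x is 0; gap = 122 mm.

A is a stool. B is a spool. The spool is on top of the stool. The gap from the spool to the stool's −x edge is 122 mm.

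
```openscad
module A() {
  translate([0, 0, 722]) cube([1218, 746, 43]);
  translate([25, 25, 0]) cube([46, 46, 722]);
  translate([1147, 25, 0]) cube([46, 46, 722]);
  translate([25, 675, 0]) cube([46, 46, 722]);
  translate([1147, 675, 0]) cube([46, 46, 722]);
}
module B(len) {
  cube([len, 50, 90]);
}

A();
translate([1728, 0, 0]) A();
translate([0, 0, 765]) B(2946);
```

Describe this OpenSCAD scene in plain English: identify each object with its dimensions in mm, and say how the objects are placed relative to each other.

A is a table: top 1218 mm (x) × 746 mm (y), 43 mm thick, upper face at z = 765 mm, on four 46×46 mm square legs, each inset 25 mm from the nearest pair of top edges, running from z = 0 to the bottom of the top.

B is a rectangular beam 2946 mm long (x), 50 mm deep (y), 90 mm thick (z).

The beam spans the tops of two tables placed 510 mm apart, resting at z = 765 mm.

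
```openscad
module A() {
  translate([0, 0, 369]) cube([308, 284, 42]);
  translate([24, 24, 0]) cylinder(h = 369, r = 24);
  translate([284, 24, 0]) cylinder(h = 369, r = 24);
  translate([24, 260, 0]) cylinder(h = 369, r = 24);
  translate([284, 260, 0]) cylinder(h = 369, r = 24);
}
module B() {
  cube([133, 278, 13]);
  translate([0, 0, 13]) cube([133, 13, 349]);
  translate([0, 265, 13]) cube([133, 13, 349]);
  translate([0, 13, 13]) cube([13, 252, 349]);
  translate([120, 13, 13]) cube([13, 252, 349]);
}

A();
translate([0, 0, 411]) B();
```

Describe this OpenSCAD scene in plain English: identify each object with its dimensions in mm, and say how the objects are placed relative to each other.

A is a simple wooden stool: a rectangular seat 308 mm (x) by 284 mm (y), 42 mm thick, top face at z = 411 mm, on four round legs, each 48 mm in diameter. The legs rest on z = 0, each leg's axis is inset half a diameter from the nearest pair of seat edges (so the leg's bounding box is flush with the corner).

B is an open-topped rectangular box: outside dimensions 133×278×362 mm, with a uniform wall and base thickness of 13 mm. The base is a full 133×278 slab on the floor; four walls sit on top of the base. The front and back walls (the −y and +y sides) span the full width; the two side walls fit between them.

The open box is on top of the stool.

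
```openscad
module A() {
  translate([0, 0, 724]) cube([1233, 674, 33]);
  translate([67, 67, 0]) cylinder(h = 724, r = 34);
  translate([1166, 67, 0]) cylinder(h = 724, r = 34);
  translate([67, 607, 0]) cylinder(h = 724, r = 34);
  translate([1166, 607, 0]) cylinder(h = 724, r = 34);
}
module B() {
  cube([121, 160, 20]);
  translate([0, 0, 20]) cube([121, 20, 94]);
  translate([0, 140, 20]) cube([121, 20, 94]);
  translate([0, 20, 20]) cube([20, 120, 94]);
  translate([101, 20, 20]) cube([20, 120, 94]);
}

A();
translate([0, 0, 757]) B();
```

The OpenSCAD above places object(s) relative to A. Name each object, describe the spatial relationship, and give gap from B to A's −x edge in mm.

The open box's min-x is at 0; the table's min-x is 0; gap = 0 mm.

A is a table. B is an open box. The open box is on top of the table. The gap from the open box to the table's −x edge is 0 mm.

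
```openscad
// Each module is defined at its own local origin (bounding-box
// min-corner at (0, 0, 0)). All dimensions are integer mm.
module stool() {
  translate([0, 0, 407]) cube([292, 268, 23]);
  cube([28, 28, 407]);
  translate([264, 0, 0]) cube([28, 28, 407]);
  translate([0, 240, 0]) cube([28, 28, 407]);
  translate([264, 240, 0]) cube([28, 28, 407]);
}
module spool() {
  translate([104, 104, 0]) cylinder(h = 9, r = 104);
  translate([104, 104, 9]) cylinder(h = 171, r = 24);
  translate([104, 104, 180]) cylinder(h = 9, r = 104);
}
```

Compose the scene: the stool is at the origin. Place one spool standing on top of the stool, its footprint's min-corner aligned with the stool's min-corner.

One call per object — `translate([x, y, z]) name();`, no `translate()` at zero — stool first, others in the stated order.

stool();
translate([0, 0, 430]) spool();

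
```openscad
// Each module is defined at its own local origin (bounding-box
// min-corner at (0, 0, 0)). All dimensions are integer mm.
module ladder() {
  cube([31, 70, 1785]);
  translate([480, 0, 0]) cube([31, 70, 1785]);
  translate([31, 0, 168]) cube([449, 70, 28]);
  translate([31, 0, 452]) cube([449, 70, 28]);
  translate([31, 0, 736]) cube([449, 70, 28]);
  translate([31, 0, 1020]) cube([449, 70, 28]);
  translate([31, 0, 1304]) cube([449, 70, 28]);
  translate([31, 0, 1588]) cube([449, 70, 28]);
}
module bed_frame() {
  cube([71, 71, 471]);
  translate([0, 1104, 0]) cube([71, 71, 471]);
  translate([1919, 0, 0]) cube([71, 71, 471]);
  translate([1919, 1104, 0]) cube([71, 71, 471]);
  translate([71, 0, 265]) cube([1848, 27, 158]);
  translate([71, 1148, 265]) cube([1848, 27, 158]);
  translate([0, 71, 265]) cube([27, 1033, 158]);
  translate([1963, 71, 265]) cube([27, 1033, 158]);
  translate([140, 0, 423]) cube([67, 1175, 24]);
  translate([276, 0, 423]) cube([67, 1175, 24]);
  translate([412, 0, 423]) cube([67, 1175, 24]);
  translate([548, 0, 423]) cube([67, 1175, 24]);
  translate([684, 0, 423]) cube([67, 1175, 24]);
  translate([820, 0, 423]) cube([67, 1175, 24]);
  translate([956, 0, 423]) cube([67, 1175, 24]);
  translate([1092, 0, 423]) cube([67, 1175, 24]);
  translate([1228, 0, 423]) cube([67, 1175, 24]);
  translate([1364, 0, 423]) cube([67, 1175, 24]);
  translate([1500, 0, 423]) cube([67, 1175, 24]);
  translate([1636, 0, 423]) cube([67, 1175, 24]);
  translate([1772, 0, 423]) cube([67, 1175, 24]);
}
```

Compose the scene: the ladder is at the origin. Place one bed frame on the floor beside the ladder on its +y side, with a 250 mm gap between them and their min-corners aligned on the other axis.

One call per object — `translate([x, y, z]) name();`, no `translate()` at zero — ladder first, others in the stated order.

ladder();
translate([0, 320, 0]) bed_frame();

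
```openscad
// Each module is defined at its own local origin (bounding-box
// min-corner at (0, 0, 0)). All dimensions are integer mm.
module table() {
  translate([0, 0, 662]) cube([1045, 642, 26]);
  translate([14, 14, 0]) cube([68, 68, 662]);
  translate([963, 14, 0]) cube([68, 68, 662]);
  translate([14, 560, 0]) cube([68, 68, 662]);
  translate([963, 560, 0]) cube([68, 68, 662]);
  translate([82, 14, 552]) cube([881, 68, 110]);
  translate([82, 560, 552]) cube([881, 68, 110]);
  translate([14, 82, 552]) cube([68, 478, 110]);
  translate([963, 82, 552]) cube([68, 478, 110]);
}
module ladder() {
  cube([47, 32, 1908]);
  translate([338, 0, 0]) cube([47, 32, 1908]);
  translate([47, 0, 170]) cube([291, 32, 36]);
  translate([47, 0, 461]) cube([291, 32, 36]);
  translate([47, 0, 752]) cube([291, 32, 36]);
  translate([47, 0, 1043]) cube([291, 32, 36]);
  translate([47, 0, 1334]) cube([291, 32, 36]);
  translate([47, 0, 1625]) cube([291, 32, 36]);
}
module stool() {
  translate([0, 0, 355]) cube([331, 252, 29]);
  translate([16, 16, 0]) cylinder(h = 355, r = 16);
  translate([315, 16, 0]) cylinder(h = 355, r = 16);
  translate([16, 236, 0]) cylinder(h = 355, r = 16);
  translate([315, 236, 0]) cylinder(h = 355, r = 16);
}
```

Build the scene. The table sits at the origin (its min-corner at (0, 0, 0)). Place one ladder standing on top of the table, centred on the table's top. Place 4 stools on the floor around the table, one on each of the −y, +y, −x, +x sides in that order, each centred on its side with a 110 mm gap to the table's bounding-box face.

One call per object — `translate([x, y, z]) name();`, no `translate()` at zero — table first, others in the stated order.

table();
translate([330, 305, 688]) ladder();
translate([357, -362, 0]) stool();
translate([357, 752, 0]) stool();
translate([-441, 195, 0]) stool();
translate([1155, 195, 0]) stool();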